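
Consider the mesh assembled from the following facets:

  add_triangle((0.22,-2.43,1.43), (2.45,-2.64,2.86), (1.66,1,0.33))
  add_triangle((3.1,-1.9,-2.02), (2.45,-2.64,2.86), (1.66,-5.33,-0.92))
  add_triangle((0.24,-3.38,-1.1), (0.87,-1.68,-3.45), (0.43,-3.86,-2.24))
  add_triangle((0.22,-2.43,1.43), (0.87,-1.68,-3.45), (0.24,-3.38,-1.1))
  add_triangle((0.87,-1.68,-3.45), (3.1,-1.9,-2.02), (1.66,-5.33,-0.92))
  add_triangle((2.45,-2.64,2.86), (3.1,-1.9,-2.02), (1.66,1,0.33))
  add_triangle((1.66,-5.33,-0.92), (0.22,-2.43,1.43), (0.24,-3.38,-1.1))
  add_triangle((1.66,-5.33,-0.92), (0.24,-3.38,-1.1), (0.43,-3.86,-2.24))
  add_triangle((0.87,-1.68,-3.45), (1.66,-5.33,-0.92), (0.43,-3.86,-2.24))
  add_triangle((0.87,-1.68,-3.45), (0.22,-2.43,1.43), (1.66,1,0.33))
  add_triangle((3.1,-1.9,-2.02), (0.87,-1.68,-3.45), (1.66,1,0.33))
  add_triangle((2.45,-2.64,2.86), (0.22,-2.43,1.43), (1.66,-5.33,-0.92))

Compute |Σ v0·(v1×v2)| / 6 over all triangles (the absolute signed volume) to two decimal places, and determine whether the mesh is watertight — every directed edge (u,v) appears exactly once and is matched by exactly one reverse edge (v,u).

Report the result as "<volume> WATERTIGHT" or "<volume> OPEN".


Per-triangle v0·(v1×v2)/6:
  t1: -0.1038
  t2: +9.8346
  t3: -0.1610
  t4: -1.0168
  t5: +6.5198
  t6: +5.4754
  t7: +1.5815
  t8: +0.7818
  t9: +2.6524
  t10: -3.4139
  t11: +2.1687
  t12: +4.2555
Σ = +28.5742 → |volume| = 28.57

Directed edges: 36 total, each appears once with its reverse present → watertight.

28.57 WATERTIGHT


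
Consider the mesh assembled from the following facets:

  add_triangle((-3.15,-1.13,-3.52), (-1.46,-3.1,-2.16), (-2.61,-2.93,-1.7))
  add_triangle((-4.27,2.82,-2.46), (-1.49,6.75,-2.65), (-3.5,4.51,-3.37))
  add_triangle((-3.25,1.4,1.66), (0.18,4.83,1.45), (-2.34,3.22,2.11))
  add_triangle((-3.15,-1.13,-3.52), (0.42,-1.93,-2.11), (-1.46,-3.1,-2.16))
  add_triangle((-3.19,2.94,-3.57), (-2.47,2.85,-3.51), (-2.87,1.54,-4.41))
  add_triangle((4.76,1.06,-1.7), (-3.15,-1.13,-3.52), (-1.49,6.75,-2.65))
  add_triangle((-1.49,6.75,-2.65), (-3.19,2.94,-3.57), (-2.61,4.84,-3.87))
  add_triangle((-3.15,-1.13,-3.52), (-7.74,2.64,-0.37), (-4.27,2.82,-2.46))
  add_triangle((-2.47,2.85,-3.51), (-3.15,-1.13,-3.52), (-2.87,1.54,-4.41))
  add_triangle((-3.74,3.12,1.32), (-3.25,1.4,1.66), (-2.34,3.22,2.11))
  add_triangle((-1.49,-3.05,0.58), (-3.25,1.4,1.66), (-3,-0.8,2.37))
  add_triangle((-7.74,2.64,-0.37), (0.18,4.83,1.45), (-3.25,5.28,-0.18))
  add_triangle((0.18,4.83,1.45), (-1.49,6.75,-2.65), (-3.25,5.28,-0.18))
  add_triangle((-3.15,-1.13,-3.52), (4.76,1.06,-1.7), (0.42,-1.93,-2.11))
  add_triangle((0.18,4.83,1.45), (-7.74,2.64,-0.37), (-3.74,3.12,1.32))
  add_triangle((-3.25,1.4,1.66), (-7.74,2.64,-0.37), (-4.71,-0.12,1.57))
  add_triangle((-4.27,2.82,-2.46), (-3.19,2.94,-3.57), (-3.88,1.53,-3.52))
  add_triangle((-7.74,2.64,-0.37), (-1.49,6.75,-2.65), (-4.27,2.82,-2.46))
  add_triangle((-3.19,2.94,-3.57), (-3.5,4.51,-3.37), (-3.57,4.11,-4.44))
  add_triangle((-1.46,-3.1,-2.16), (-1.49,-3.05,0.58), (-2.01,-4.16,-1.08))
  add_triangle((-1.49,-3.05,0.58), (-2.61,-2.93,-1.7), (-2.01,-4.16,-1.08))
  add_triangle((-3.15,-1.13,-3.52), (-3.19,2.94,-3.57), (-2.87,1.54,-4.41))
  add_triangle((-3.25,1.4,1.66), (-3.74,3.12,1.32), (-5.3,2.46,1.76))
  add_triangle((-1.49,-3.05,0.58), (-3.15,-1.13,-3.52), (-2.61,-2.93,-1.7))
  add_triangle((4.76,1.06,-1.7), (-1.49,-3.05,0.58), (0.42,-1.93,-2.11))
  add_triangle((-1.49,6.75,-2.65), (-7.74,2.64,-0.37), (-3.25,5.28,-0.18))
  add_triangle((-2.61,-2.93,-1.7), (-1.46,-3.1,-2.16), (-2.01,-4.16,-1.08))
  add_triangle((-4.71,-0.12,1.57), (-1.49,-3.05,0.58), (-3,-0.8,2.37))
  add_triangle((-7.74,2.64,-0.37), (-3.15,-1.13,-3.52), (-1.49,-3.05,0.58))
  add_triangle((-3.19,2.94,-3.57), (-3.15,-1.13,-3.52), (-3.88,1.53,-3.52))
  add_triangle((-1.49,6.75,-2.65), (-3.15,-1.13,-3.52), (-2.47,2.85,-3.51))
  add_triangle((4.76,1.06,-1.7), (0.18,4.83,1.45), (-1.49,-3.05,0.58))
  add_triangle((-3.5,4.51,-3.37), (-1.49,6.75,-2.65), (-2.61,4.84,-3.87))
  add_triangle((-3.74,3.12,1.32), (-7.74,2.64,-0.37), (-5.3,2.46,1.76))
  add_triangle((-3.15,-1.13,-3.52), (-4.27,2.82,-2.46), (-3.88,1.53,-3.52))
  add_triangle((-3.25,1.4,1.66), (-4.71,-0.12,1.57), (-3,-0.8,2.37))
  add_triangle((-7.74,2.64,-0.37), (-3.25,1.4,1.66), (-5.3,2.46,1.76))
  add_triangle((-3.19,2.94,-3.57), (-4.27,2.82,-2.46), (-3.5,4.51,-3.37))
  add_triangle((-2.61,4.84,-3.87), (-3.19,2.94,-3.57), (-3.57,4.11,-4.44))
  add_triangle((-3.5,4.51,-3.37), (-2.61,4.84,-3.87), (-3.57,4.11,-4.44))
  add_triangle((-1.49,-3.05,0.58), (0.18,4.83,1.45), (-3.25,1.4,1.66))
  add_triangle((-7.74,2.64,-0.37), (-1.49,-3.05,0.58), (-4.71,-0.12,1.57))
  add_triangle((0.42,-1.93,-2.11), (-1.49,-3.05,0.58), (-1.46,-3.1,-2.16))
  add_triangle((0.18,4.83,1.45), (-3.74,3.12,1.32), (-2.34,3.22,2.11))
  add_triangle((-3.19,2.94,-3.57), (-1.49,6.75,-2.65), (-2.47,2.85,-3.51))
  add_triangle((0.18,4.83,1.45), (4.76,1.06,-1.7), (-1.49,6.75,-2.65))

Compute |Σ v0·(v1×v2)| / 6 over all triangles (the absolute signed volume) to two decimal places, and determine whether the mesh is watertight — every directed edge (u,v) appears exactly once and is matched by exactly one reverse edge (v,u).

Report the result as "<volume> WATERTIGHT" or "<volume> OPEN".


Per-triangle v0·(v1×v2)/6:
  t1: +2.1986
  t2: +2.7513
  t3: -0.5843
  t4: +2.9113
  t5: +0.8035
  t6: +27.1785
  t7: -1.4414
  t8: +12.3418
  t9: -1.3478
  t10: +1.4549
  t11: -1.8804
  t12: +7.9119
  t13: +10.5008
  t14: +6.7904
  t15: +6.0278
  t16: +4.7182
  t17: +2.0346
  t18: +13.6280
  t19: +0.5420
  t20: +0.0207
  t21: +1.1466
  t22: +2.5722
  t23: +0.7175
  t24: +0.7432
  t25: +4.3034
  t26: +13.6785
  t27: +1.1468
  t28: +3.1920
  t29: +17.3179
  t30: +1.7573
  t31: -0.9358
  t32: +3.4473
  t33: +2.7762
  t34: +3.5291
  t35: +1.6822
  t36: +1.9222
  t37: +0.7704
  t38: +1.9075
  t39: -0.1620
  t40: +1.2517
  t41: +2.6022
  t42: +6.7895
  t43: +1.8363
  t44: +2.7901
  t45: +1.8323
  t46: +20.5998
Σ = +195.7752 → |volume| = 195.78

Directed edges: 138 total, each appears once with its reverse present → watertight.

195.78 WATERTIGHT


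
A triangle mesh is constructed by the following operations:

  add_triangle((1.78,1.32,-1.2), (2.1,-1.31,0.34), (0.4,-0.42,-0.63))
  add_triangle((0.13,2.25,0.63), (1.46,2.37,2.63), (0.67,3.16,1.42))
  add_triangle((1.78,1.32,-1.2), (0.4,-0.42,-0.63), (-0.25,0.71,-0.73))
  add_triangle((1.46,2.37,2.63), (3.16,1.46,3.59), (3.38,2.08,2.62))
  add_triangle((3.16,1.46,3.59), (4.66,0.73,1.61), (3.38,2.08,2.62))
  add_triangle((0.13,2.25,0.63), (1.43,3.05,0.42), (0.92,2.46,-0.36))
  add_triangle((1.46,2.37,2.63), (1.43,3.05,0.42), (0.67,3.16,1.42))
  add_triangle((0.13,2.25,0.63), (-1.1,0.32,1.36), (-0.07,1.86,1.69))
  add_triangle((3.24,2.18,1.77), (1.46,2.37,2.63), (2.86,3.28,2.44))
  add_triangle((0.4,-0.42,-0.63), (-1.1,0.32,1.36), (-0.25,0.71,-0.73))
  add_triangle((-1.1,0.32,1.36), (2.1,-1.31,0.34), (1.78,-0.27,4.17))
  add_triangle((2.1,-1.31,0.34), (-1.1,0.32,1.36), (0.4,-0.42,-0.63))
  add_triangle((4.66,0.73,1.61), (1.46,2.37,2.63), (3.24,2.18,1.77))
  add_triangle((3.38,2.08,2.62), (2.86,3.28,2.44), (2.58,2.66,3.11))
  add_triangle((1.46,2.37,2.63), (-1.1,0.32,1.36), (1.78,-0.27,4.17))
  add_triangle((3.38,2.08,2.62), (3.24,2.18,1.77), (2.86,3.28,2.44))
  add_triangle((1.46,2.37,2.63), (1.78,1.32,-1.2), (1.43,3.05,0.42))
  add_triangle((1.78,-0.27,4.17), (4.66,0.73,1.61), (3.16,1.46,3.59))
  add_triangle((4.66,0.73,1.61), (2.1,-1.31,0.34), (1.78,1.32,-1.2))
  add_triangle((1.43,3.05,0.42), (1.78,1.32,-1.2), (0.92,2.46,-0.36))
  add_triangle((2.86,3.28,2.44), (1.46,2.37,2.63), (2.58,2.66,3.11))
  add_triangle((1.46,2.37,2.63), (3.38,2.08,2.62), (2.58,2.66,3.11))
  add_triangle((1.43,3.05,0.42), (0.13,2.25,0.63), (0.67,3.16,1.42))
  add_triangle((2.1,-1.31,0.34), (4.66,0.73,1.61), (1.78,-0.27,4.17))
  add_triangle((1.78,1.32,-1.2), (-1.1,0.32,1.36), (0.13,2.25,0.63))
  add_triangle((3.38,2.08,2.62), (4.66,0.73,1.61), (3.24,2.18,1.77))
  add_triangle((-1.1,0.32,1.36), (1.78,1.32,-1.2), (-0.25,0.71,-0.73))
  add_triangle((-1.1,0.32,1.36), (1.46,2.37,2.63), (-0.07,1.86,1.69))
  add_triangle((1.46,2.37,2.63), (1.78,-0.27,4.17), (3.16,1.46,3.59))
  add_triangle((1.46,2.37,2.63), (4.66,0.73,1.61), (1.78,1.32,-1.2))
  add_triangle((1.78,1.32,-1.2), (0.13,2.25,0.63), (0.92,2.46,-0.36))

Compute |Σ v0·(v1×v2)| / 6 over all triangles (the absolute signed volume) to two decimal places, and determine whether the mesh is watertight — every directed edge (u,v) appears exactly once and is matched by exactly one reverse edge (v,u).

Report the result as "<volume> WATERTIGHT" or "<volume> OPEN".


Per-triangle v0·(v1×v2)/6:
  t1: +0.6798
  t2: +0.0939
  t3: +0.2867
  t4: +1.3545
  t5: +1.9201
  t6: +0.3665
  t7: +1.1250
  t8: +0.4059
  t9: -0.6838
  t10: +0.0737
  t11: +0.9499
  t12: +0.1808
  t13: -1.6790
  t14: +0.8158
  t15: +3.0626
  t16: +0.6583
  t17: +1.6047
  t18: +3.7293
  t19: +2.6221
  t20: +0.5764
  t21: +0.4986
  t22: -0.0152
  t23: +0.3310
  t24: +4.6896
  t25: -0.1533
  t26: +1.1029
  t27: +0.4670
  t28: +0.6743
  t29: +2.4767
  t30: +4.7372
  t31: -0.2122
Σ = +32.7396 → |volume| = 32.74

Directed edges: 93 total; 3 unmatched, e.g. (0.13,2.25,0.63)→(1.46,2.37,2.63) → open.

32.74 OPEN


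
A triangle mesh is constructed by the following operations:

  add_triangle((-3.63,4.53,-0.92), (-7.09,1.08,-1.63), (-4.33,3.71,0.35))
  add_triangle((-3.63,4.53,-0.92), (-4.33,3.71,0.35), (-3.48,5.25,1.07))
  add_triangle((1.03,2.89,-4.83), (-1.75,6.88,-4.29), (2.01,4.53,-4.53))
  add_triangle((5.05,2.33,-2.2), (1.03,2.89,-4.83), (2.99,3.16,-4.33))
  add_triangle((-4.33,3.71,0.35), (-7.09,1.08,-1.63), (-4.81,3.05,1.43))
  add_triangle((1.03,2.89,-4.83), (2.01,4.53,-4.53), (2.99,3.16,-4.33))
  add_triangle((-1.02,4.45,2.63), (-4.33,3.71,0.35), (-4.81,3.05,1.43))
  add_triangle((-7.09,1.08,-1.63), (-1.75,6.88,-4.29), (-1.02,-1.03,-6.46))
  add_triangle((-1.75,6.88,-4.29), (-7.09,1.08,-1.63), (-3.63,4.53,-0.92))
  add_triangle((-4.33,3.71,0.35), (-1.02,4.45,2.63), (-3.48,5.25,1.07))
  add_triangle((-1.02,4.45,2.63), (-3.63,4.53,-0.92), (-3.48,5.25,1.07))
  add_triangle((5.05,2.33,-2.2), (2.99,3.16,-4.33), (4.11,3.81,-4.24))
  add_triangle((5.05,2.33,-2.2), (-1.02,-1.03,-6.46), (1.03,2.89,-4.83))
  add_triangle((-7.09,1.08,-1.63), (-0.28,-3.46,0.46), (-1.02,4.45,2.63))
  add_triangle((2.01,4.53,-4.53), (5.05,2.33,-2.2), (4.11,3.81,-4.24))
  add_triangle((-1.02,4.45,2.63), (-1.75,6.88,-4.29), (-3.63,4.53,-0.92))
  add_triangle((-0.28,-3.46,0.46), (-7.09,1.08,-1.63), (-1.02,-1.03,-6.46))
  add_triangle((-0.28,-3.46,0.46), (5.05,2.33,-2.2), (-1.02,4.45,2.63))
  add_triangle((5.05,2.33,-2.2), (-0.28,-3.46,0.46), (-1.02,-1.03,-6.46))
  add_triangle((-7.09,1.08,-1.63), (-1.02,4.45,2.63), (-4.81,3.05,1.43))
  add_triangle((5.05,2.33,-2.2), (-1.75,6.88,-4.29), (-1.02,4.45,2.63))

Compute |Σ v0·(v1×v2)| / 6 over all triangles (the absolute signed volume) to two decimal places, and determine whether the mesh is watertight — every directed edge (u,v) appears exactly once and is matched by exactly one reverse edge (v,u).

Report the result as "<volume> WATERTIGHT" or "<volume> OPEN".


Per-triangle v0·(v1×v2)/6:
  t1: +6.6312
  t2: +2.7944
  t3: +7.5279
  t4: +0.4125
  t5: +5.4563
  t6: +2.5487
  t7: +4.6566
  t8: +54.0970
  t9: +17.6025
  t10: +2.1348
  t11: +2.1666
  t12: +1.2056
  t13: +16.0954
  t14: +14.5172
  t15: +1.5413
  t16: +15.6002
  t17: +26.5016
  t18: +7.5272
  t19: +19.5150
  t20: -5.0250
  t21: +35.0662
Σ = +238.5731 → |volume| = 238.57

Directed edges: 63 total; 9 unmatched, e.g. (1.03,2.89,-4.83)→(-1.75,6.88,-4.29) → open.

238.57 OPEN


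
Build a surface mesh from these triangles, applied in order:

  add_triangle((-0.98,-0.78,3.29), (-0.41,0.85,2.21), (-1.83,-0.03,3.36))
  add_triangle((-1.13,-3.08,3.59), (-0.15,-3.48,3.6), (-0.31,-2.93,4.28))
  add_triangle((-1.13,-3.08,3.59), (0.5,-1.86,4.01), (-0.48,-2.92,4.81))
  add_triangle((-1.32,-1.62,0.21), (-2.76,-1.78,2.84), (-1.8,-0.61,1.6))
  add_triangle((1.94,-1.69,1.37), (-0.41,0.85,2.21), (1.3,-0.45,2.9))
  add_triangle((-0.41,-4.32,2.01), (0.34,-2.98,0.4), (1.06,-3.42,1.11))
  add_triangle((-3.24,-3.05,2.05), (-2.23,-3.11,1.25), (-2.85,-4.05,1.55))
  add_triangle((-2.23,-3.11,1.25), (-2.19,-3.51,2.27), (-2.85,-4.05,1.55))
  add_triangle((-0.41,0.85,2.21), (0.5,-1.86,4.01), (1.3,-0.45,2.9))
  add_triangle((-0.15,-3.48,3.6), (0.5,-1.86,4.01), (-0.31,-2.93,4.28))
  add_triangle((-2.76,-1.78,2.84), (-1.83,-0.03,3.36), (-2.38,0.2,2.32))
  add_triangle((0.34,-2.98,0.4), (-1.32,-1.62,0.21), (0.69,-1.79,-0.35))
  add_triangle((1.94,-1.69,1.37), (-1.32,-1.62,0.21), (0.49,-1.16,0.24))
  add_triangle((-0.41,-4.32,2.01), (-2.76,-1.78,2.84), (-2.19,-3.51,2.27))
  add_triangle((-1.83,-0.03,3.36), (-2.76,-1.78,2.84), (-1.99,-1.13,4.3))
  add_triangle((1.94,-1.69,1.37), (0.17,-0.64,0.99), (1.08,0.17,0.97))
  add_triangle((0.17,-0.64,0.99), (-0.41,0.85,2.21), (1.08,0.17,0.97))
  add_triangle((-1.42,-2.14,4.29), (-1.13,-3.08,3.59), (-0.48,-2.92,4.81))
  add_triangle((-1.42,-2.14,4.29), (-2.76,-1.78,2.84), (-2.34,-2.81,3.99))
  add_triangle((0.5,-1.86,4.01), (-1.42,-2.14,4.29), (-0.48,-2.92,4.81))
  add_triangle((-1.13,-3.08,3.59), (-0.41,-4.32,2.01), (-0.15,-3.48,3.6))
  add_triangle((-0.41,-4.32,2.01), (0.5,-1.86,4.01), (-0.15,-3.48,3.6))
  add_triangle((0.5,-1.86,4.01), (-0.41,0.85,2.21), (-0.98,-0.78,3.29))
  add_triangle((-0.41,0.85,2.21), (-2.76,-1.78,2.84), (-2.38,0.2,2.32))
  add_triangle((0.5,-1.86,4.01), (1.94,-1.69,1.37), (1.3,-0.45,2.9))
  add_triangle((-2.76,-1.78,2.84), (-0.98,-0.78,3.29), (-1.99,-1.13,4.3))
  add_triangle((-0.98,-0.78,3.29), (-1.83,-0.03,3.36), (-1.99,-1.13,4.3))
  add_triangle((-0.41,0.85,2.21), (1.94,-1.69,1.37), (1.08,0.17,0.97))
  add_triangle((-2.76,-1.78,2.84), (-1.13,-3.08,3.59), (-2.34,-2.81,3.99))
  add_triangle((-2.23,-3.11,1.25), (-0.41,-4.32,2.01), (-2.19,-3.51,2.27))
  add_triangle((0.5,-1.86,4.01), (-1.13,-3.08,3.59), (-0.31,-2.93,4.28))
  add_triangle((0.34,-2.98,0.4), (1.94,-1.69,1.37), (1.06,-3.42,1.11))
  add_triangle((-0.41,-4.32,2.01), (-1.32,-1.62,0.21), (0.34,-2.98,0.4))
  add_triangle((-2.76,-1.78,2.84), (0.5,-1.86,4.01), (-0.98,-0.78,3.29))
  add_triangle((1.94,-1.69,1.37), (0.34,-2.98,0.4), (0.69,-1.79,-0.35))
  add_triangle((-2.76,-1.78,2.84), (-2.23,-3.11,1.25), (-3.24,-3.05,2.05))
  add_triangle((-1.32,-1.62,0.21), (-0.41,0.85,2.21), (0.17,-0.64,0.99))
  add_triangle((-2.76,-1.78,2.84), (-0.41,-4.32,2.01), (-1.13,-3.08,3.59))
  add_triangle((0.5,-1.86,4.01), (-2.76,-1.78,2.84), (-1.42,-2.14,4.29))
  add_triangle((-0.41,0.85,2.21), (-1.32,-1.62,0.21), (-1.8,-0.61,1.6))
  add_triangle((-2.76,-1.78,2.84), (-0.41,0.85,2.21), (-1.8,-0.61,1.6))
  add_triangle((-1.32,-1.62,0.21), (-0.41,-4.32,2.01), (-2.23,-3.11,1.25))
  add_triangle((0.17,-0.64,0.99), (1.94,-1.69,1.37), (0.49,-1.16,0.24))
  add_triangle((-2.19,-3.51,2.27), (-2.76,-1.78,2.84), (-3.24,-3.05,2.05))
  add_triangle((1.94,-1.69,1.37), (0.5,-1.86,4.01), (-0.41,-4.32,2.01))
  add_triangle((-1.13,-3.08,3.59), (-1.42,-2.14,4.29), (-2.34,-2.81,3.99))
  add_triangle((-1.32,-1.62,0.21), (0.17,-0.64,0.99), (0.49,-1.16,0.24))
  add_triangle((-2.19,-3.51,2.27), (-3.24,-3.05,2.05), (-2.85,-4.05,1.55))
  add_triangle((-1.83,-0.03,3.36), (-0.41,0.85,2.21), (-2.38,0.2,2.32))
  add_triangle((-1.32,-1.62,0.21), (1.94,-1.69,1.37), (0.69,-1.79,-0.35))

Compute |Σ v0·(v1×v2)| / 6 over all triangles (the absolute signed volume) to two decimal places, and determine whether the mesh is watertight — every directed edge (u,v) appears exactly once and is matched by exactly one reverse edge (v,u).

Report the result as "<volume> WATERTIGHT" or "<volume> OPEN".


Per-triangle v0·(v1×v2)/6:
  t1: +0.7290
  t2: +0.6794
  t3: +0.2946
  t4: +0.3801
  t5: -0.2357
  t6: +0.7677
  t7: -0.0194
  t8: -0.0372
  t9: +1.5861
  t10: +0.6425
  t11: +1.2470
  t12: +0.4430
  t13: +0.3657
  t14: +1.5016
  t15: +1.0875
  t16: -0.3454
  t17: -0.4473
  t18: +1.0034
  t19: +0.8018
  t20: +0.7918
  t21: +1.4747
  t22: +0.5567
  t23: +1.4004
  t24: -1.4932
  t25: +1.7198
  t26: +0.3143
  t27: +0.3484
  t28: +0.8647
  t29: +0.2588
  t30: +1.1506
  t31: +0.1984
  t32: +0.1846
  t33: +1.0722
  t34: +1.9826
  t35: +0.7880
  t36: -0.5259
  t37: -0.7032
  t38: +2.8105
  t39: -0.2921
  t40: -0.3635
  t41: +0.5824
  t42: +0.5921
  t43: -0.2231
  t44: +1.2461
  t45: +4.4712
  t46: +0.9737
  t47: -0.3347
  t48: +0.8509
  t49: +0.6419
  t50: -1.1889
Σ = +30.5945 → |volume| = 30.59

Directed edges: 150 total; 6 unmatched, e.g. (-1.32,-1.62,0.21)→(-2.76,-1.78,2.84) → open.

30.59 OPEN


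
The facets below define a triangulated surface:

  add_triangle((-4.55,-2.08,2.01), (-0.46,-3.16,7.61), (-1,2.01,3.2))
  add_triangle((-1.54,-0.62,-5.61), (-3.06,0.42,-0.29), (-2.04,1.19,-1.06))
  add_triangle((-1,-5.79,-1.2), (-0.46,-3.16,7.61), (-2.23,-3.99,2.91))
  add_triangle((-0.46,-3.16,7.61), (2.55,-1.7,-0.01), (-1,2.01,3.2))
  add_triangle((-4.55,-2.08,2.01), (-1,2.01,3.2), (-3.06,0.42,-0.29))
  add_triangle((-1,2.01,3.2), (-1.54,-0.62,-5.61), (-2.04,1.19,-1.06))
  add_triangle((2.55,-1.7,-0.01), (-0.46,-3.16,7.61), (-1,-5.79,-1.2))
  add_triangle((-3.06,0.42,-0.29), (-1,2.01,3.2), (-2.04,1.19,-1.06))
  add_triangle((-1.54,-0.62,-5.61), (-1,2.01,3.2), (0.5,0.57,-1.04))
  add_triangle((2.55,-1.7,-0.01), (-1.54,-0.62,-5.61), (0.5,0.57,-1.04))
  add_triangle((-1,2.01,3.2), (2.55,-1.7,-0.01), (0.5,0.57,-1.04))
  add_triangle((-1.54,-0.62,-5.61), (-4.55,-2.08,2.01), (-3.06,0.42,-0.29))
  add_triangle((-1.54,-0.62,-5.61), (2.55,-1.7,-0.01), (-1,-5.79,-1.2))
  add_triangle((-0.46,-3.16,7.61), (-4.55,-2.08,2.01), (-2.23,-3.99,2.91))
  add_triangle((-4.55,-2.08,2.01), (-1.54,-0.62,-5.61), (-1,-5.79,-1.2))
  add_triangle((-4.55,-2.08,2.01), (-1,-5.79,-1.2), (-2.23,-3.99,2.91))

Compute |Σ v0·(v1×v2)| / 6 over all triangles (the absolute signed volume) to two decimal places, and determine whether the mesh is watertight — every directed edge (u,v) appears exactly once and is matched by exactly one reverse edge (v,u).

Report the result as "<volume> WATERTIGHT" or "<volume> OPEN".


156.55 WATERTIGHT

Per-triangle v0·(v1×v2)/6:
  t1: +20.0273
  t2: +2.9033
  t3: +12.5988
  t4: +9.0525
  t5: +6.8761
  t6: +0.4129
  t7: +22.6513
  t8: +2.3569
  t9: +2.4195
  t10: +2.8825
  t11: +1.8197
  t12: +8.5716
  t13: +14.5683
  t14: +12.3795
  t15: +25.5431
  t16: +11.4827
Σ = +156.5461 → |volume| = 156.55

Directed edges: 48 total, each appears once with its reverse present → watertight.


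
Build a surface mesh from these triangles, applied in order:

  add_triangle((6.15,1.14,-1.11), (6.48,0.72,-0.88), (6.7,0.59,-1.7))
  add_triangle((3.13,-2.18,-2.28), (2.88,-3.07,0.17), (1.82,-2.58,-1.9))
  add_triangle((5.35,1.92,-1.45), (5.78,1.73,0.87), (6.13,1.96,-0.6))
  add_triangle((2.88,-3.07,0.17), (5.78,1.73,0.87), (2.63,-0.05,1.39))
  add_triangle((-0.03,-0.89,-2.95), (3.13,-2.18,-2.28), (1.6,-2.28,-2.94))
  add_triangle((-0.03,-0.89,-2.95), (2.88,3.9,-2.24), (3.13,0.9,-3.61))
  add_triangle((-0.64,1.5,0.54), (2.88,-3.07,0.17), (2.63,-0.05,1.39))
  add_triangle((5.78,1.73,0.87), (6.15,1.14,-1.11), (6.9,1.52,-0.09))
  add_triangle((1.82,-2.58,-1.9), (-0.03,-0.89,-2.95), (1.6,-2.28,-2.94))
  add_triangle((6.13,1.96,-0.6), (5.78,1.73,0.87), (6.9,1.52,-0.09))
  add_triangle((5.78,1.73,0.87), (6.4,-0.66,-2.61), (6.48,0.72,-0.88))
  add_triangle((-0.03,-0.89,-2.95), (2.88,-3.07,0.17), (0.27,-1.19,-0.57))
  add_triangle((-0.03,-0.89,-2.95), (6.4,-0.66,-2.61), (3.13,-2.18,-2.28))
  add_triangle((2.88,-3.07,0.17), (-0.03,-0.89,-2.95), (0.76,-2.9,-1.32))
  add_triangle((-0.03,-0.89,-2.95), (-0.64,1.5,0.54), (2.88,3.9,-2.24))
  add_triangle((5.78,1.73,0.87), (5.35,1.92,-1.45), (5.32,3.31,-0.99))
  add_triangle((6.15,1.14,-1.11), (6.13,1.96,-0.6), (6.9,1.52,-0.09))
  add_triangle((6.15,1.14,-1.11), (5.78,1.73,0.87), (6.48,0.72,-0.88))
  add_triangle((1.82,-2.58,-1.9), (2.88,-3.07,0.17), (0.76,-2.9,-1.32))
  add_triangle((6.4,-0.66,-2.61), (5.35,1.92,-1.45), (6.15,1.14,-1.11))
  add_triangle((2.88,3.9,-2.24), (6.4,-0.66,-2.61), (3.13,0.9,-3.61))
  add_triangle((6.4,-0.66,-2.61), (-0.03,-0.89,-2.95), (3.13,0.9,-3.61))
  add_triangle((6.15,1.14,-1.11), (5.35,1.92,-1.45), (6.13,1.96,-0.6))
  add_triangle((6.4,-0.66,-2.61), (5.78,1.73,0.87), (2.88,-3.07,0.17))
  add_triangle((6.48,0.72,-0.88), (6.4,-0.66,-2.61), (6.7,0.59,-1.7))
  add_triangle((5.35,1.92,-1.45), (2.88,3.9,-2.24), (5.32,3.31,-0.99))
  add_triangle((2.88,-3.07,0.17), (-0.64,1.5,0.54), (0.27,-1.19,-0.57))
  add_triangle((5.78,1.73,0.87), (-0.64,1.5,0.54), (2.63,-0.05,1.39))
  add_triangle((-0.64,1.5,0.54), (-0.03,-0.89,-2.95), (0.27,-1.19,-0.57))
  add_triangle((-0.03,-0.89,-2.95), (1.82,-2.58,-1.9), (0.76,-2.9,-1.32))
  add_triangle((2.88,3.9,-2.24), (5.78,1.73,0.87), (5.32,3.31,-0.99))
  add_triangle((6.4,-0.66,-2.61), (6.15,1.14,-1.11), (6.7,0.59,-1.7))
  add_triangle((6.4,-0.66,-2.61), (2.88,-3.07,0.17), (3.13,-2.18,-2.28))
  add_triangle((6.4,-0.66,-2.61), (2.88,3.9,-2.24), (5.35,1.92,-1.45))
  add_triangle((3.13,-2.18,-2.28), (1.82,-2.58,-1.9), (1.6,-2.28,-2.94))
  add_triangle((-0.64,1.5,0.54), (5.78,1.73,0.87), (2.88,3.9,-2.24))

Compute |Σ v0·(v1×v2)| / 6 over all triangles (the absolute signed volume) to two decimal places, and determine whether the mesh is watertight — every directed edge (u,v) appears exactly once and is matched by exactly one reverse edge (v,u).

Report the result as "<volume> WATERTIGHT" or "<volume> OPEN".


Per-triangle v0·(v1×v2)/6:
  t1: +0.4355
  t2: +1.8714
  t3: +0.1954
  t4: +3.9781
  t5: +0.9639
  t6: +4.2855
  t7: +0.2790
  t8: -0.3074
  t9: +0.3484
  t10: +0.9359
  t11: +0.4055
  t12: +1.0174
  t13: +4.9123
  t14: -2.3534
  t15: +3.3605
  t16: +3.1820
  t17: +0.8504
  t18: +1.1391
  t19: +1.5945
  t20: +2.3010
  t21: +9.0571
  t22: +6.0867
  t23: +0.8908
  t24: +12.8814
  t25: +0.8796
  t26: +2.9778
  t27: +0.0202
  t28: +2.1332
  t29: +0.1418
  t30: +1.4993
  t31: +0.8170
  t32: +0.0435
  t33: +5.6319
  t34: +6.0853
  t35: +0.8657
  t36: +6.2188
Σ = +85.6250 → |volume| = 85.63

Directed edges: 108 total, each appears once with its reverse present → watertight.

85.63 WATERTIGHT


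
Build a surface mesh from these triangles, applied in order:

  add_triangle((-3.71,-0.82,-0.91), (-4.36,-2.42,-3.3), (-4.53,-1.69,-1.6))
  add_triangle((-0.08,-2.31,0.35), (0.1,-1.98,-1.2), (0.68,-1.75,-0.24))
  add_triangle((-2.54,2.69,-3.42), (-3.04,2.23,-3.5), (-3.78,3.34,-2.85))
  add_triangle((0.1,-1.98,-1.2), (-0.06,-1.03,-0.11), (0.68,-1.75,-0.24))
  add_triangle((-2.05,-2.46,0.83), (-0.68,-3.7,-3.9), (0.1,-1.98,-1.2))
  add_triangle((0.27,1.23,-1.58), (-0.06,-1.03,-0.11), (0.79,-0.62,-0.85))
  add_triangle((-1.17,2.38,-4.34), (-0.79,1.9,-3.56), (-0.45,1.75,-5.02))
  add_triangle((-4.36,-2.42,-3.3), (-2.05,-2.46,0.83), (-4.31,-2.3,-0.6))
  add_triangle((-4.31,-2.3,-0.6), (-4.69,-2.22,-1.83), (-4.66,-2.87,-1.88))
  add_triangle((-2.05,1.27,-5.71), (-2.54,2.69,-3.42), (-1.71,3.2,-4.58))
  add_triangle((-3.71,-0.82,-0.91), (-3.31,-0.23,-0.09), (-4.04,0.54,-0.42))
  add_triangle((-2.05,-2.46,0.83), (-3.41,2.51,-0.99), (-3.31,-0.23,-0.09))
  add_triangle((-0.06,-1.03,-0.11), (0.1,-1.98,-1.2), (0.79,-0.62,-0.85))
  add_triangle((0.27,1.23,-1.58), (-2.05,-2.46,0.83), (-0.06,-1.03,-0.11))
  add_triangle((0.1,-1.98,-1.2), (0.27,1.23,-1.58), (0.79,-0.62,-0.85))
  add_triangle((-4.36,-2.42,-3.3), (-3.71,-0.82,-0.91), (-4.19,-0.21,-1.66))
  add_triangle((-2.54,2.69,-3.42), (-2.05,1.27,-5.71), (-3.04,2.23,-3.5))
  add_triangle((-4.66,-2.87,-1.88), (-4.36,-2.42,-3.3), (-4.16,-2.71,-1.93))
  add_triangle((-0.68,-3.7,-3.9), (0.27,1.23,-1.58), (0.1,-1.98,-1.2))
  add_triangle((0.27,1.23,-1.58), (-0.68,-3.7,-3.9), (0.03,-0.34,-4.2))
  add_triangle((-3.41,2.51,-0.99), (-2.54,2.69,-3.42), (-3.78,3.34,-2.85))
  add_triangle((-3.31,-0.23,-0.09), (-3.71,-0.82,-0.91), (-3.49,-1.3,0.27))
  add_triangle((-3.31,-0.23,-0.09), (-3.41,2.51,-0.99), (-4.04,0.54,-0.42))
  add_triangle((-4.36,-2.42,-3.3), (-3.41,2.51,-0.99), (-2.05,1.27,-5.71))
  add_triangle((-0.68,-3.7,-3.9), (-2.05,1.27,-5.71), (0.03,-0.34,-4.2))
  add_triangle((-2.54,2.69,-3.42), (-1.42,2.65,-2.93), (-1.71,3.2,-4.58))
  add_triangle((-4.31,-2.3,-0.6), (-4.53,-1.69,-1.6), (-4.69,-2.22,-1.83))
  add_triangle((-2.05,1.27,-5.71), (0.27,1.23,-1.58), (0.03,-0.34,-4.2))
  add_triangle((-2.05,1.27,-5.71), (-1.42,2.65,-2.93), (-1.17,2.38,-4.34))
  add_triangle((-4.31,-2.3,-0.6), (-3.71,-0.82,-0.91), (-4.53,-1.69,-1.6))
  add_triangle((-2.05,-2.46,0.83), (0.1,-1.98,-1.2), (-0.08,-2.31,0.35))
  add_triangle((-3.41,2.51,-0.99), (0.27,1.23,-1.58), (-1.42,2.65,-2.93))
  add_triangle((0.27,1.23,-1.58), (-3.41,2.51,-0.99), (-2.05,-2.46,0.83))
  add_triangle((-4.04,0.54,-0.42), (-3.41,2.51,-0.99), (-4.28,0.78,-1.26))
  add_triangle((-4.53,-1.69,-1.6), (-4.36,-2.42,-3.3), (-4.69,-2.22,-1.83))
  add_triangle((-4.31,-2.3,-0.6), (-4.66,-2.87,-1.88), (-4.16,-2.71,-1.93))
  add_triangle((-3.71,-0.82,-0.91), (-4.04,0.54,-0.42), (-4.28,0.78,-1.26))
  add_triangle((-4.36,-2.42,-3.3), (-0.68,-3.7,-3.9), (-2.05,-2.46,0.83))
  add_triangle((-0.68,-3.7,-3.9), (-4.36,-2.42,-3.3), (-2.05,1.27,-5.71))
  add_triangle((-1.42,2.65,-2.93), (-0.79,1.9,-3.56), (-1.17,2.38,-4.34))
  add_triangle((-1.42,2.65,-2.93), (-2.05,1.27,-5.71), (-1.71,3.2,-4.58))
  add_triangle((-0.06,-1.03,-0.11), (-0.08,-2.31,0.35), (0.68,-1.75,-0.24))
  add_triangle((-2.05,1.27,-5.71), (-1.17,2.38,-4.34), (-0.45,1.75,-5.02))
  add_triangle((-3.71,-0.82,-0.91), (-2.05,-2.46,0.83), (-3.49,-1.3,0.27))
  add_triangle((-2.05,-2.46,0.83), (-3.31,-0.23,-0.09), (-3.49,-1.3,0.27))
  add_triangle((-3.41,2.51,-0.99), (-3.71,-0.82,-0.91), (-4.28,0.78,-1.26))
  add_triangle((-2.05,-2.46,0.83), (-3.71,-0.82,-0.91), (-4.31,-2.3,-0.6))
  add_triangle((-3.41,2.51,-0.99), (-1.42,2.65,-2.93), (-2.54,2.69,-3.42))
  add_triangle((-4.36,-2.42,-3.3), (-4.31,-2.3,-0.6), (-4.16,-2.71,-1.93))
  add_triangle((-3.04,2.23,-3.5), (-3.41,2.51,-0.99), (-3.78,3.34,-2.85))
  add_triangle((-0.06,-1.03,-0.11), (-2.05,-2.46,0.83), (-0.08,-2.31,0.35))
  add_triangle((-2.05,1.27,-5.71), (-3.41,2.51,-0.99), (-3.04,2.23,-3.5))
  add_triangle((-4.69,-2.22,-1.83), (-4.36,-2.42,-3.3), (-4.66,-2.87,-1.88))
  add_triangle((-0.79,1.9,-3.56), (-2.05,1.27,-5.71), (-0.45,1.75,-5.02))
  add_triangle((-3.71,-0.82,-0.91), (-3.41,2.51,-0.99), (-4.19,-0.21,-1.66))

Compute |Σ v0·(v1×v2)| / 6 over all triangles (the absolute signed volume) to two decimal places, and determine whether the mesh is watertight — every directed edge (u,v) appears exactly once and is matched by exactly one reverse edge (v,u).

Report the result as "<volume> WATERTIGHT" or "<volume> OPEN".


Per-triangle v0·(v1×v2)/6:
  t1: +0.5097
  t2: +0.3949
  t3: +0.7716
  t4: -0.1307
  t5: +1.8532
  t6: -0.2160
  t7: +0.0890
  t8: +2.7174
  t9: +0.5741
  t10: +2.6033
  t11: +0.4625
  t12: +0.1951
  t13: +0.1112
  t14: -0.5229
  t15: +0.5302
  t16: +1.5570
  t17: +1.4619
  t18: +0.2289
  t19: +0.8469
  t20: -0.0599
  t21: -0.0331
  t22: +0.5852
  t23: +0.0637
  t24: +16.0877
  t25: +5.8114
  t26: +0.5065
  t27: +0.4181
  t28: +2.3011
  t29: +1.2337
  t30: +0.6020
  t31: +1.1050
  t32: +0.5319
  t33: -2.5836
  t34: +1.0384
  t35: +0.5210
  t36: +0.0616
  t37: +0.7956
  t38: +9.0027
  t39: +15.9633
  t40: +0.1043
  t41: -0.6392
  t42: -0.0806
  t43: +1.5866
  t44: +0.9617
  t45: +0.0502
  t46: -0.2603
  t47: +0.5431
  t48: +1.2728
  t49: -0.8574
  t50: +0.8372
  t51: -0.2055
  t52: +0.3332
  t53: +0.8129
  t54: -1.1319
  t55: +1.2079
Σ = +72.5245 → |volume| = 72.52

Directed edges: 165 total; 7 unmatched, e.g. (-4.19,-0.21,-1.66)→(-4.36,-2.42,-3.3) → open.

72.52 OPEN


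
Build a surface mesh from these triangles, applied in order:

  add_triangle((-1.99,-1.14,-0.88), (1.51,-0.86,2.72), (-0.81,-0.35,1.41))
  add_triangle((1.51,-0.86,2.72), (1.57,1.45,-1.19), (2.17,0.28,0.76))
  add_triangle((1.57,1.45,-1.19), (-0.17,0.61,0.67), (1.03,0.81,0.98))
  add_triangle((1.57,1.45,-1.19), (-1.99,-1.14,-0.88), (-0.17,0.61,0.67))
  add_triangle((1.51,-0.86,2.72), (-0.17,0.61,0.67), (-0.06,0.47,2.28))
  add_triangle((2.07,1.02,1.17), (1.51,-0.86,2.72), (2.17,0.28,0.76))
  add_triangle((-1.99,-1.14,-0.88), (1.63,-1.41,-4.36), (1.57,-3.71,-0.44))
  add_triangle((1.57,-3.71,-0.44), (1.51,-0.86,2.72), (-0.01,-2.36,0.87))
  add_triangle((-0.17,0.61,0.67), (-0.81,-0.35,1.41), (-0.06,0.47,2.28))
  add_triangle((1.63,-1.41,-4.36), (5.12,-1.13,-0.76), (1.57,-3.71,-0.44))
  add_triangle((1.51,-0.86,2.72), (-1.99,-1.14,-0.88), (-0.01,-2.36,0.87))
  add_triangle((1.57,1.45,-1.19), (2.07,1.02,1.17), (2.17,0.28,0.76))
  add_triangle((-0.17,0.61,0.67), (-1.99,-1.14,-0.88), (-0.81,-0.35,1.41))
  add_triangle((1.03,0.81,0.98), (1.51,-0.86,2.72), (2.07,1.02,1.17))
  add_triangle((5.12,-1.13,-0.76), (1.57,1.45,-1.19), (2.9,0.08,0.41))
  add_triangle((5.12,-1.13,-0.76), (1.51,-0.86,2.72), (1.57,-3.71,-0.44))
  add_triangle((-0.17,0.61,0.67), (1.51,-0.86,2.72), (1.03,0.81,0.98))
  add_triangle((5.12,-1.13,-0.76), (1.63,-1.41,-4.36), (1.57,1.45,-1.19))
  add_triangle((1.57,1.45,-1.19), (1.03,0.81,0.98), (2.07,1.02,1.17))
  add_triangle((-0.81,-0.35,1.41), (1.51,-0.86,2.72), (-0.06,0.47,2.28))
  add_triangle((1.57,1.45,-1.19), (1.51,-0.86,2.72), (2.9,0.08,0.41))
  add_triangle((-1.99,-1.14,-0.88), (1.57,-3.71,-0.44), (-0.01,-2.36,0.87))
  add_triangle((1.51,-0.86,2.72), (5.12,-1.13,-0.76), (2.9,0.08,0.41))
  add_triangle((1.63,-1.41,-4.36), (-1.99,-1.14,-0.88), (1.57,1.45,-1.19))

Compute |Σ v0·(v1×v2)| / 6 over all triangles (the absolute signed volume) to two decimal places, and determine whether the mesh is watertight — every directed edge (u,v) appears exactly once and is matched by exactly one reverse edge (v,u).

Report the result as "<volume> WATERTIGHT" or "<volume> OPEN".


Per-triangle v0·(v1×v2)/6:
  t1: +1.0893
  t2: -0.3248
  t3: +0.3734
  t4: +0.5782
  t5: +0.2013
  t6: +0.7664
  t7: +6.8857
  t8: +2.5750
  t9: +0.1757
  t10: +11.6341
  t11: +1.1022
  t12: +0.6745
  t13: +0.3867
  t14: +0.4149
  t15: +1.8764
  t16: +8.5432
  t17: +0.4562
  t18: +7.1707
  t19: +0.3096
  t20: +0.8023
  t21: +1.0888
  t22: +2.2225
  t23: +2.1868
  t24: +2.3926
Σ = +53.5817 → |volume| = 53.58

Directed edges: 72 total, each appears once with its reverse present → watertight.

53.58 WATERTIGHT


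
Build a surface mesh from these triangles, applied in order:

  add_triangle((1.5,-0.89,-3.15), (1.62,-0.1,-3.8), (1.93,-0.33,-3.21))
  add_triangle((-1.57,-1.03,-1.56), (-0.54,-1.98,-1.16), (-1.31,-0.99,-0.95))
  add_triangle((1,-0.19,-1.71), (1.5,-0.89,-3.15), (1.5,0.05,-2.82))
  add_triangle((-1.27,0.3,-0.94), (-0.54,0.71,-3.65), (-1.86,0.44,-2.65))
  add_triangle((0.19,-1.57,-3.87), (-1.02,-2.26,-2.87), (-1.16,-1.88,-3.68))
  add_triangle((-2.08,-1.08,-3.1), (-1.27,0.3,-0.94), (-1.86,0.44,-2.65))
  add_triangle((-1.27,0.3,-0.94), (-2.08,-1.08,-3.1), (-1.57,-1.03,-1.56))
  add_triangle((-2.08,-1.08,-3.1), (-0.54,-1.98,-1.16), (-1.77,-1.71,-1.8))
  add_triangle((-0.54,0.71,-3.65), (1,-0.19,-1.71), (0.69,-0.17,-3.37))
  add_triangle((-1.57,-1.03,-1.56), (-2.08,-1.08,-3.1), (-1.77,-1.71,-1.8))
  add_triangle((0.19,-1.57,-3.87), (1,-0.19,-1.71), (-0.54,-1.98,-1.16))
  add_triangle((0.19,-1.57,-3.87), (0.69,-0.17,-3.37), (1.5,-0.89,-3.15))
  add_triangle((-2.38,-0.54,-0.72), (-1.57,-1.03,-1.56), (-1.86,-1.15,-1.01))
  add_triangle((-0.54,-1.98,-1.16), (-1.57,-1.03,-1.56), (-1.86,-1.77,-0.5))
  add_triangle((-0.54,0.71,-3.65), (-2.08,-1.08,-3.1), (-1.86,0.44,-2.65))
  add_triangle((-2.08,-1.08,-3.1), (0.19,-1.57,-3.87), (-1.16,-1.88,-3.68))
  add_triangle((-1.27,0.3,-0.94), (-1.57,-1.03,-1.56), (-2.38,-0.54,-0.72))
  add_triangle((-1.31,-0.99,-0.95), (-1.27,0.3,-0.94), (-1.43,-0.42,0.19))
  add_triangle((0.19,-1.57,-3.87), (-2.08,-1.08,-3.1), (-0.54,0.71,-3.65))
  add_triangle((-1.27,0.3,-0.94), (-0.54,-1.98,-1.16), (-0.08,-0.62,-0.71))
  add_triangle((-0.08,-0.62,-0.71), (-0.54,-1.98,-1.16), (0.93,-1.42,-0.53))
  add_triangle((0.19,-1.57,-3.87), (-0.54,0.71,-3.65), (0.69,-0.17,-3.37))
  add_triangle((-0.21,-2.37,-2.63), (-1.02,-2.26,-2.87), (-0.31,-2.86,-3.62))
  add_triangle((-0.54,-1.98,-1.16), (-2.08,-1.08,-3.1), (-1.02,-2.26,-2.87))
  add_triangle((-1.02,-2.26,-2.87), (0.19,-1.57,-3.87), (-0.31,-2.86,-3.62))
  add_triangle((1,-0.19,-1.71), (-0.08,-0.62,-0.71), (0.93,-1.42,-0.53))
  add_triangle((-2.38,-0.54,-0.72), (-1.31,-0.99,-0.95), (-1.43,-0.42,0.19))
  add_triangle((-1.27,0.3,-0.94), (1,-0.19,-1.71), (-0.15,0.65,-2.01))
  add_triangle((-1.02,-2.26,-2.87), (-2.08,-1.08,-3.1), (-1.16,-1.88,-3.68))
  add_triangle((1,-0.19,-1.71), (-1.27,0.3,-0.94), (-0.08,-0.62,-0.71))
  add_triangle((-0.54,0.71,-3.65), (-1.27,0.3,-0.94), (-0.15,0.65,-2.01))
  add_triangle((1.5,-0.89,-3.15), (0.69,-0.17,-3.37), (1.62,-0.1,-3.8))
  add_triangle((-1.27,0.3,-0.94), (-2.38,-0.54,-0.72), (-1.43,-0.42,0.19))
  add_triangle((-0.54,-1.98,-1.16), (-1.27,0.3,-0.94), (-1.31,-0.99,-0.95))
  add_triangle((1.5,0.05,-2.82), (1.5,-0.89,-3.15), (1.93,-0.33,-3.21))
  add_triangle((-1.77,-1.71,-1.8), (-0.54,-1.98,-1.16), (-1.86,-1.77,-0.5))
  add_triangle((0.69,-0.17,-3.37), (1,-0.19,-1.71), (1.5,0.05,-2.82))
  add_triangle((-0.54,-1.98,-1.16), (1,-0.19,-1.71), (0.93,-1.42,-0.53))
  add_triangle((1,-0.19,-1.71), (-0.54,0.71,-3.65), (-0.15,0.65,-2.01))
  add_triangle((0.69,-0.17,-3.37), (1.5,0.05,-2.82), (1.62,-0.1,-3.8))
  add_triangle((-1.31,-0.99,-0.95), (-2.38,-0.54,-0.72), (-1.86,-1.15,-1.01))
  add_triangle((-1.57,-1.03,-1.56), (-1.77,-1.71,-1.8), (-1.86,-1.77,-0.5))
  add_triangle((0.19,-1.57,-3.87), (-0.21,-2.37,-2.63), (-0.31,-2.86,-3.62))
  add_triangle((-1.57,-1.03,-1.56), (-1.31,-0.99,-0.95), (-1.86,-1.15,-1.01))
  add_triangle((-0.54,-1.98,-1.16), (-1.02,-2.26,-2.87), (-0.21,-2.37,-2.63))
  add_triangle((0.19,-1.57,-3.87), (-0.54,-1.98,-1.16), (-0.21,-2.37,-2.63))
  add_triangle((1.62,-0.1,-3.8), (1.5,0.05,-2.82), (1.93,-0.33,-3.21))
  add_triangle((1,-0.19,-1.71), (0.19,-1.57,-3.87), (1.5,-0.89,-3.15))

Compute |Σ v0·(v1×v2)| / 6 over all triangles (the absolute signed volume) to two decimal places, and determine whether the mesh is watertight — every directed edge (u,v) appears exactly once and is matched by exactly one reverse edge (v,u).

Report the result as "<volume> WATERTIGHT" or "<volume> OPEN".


Per-triangle v0·(v1×v2)/6:
  t1: +0.2626
  t2: +0.1709
  t3: +0.0584
  t4: +0.1565
  t5: +0.6576
  t6: +0.4237
  t7: +0.3303
  t8: +0.5911
  t9: +0.2514
  t10: +0.1514
  t11: +0.6979
  t12: +0.9076
  t13: +0.1938
  t14: -0.6632
  t15: +1.4285
  t16: +0.7109
  t17: +0.4017
  t18: -0.3402
  t19: +3.0718
  t20: -0.1875
  t21: -0.1596
  t22: +1.2965
  t23: +0.1364
  t24: +0.5822
  t25: +0.6972
  t26: -0.2877
  t27: +0.1921
  t28: -0.3001
  t29: +0.5726
  t30: -0.3377
  t31: +0.1887
  t32: +0.3898
  t33: +0.1242
  t34: -0.2179
  t35: -0.1309
  t36: +0.5938
  t37: -0.1239
  t38: +0.7997
  t39: +0.2443
  t40: +0.0434
  t41: -0.0370
  t42: +0.1995
  t43: +0.1056
  t44: +0.0351
  t45: +0.3880
  t46: -0.1716
  t47: +0.0905
  t48: -0.2079
Σ = +13.9805 → |volume| = 13.98

Directed edges: 144 total, each appears once with its reverse present → watertight.

13.98 WATERTIGHT


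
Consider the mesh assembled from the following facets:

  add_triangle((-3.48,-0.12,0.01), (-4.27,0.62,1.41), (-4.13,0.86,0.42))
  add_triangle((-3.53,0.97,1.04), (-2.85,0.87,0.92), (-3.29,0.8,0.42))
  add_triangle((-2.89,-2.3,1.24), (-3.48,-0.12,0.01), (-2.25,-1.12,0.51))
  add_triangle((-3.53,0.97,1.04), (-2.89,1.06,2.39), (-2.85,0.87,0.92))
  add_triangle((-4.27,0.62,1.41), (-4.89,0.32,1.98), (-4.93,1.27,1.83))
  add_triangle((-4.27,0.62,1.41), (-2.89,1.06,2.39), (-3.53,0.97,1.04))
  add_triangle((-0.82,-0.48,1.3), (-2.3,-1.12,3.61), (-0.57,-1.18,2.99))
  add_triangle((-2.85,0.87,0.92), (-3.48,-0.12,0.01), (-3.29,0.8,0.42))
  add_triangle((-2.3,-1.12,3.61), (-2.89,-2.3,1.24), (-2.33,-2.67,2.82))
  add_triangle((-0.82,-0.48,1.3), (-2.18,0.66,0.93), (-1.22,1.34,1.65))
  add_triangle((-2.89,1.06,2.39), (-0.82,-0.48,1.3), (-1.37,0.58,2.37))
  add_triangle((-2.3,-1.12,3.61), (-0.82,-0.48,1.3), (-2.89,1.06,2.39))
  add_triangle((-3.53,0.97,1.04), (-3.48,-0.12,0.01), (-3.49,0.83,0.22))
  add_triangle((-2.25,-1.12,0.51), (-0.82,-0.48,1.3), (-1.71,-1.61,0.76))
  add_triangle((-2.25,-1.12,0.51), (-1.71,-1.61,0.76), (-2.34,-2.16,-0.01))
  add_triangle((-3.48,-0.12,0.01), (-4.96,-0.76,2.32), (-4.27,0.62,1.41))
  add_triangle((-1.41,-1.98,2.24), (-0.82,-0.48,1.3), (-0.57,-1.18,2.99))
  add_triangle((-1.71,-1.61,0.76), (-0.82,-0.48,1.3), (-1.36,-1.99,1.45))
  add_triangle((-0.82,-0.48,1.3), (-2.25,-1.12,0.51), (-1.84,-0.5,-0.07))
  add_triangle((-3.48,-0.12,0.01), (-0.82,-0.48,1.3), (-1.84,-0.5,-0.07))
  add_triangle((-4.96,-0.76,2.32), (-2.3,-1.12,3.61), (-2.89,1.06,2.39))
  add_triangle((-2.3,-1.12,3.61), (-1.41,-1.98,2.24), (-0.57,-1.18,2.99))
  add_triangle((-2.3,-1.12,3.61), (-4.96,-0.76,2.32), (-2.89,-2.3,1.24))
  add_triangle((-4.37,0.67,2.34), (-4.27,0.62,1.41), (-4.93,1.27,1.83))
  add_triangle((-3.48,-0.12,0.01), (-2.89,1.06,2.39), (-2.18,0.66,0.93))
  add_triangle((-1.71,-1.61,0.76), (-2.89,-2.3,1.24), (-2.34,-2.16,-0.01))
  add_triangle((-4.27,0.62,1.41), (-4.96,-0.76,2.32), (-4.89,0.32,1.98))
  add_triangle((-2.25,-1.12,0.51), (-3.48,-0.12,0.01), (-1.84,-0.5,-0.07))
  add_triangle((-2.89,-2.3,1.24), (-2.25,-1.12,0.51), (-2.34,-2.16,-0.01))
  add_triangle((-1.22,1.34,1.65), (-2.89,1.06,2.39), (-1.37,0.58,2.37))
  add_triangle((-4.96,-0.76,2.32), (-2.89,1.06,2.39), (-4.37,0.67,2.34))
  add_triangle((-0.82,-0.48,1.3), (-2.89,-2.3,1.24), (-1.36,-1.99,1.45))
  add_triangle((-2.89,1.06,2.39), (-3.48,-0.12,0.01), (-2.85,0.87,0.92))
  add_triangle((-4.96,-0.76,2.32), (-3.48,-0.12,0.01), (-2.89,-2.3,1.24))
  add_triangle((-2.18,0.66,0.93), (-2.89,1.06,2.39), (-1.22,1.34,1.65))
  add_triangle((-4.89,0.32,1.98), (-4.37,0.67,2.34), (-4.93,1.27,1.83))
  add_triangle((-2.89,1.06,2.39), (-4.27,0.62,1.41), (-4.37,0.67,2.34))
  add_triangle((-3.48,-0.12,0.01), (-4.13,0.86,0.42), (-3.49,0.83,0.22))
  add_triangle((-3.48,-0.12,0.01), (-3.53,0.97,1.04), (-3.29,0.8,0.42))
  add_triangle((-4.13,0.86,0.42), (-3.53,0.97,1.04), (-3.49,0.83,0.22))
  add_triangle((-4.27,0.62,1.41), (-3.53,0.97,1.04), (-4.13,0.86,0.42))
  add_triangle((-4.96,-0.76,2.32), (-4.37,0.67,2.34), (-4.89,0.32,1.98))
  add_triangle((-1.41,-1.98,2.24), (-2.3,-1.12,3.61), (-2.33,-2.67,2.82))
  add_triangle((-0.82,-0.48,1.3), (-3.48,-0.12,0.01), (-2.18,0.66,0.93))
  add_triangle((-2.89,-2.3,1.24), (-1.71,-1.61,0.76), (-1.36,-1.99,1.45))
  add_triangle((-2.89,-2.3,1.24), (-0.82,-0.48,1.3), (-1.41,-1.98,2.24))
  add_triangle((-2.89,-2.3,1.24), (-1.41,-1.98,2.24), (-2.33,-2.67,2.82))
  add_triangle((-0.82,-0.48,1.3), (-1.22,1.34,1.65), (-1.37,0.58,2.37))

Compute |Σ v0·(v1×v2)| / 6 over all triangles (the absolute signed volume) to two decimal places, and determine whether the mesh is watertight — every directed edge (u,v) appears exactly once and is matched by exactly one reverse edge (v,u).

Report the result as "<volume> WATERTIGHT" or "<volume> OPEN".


Per-triangle v0·(v1×v2)/6:
  t1: +0.6310
  t2: +0.0232
  t3: +0.1021
  t4: +0.0661
  t5: +0.2001
  t6: +0.5246
  t7: -0.0603
  t8: -0.2525
  t9: +1.6535
  t10: -0.6340
  t11: +0.4884
  t12: -0.0541
  t13: -0.4347
  t14: -0.3070
  t15: -0.2928
  t16: +1.5035
  t17: -0.3287
  t18: -0.2596
  t19: -0.1606
  t20: -0.3483
  t21: +3.8071
  t22: +1.0296
  t23: +3.9616
  t24: -0.3487
  t25: +0.3943
  t26: +0.1254
  t27: +0.1954
  t28: +0.1730
  t29: +0.3929
  t30: +0.5079
  t31: +0.7820
  t32: +0.4866
  t33: -0.7243
  t34: +2.5218
  t35: +0.3321
  t36: +0.4925
  t37: +0.3725
  t38: +0.1029
  t39: +0.2857
  t40: +0.0702
  t41: +0.2840
  t42: +0.6019
  t43: +0.4309
  t44: -0.7953
  t45: +0.0925
  t46: -0.5277
  t47: +0.1098
  t48: -0.1093
Σ = +17.1072 → |volume| = 17.11

Directed edges: 144 total, each appears once with its reverse present → watertight.

17.11 WATERTIGHT


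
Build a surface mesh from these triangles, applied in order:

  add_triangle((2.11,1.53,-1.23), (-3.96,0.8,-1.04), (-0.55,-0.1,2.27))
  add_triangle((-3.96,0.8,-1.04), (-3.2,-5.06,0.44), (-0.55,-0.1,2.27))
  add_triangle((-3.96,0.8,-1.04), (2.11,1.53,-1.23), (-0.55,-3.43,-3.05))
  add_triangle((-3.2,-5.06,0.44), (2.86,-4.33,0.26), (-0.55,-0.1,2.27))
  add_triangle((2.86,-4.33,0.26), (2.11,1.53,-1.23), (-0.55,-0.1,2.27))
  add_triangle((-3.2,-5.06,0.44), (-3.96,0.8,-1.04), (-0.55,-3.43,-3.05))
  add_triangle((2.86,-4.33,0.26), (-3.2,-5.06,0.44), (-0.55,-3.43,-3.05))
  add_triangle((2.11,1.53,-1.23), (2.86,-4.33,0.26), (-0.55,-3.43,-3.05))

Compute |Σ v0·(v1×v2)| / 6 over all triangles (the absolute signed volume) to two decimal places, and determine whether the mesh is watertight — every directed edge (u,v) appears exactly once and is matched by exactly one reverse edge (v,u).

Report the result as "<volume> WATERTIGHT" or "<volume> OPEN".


74.16 WATERTIGHT

Per-triangle v0·(v1×v2)/6:
  t1: +2.8688
  t2: +8.9150
  t3: +7.9212
  t4: +10.6284
  t5: +4.5926
  t6: +13.9356
  t7: +15.6489
  t8: +9.6450
Σ = +74.1555 → |volume| = 74.16

Directed edges: 24 total, each appears once with its reverse present → watertight.
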